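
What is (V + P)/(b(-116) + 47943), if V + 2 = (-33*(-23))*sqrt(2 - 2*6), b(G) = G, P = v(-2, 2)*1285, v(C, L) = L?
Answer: 2568/47827 + 759*I*sqrt(10)/47827 ≈ 0.053694 + 0.050184*I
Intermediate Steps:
P = 2570 (P = 2*1285 = 2570)
V = -2 + 759*I*sqrt(10) (V = -2 + (-33*(-23))*sqrt(2 - 2*6) = -2 + 759*sqrt(2 - 12) = -2 + 759*sqrt(-10) = -2 + 759*(I*sqrt(10)) = -2 + 759*I*sqrt(10) ≈ -2.0 + 2400.2*I)
(V + P)/(b(-116) + 47943) = ((-2 + 759*I*sqrt(10)) + 2570)/(-116 + 47943) = (2568 + 759*I*sqrt(10))/47827 = (2568 + 759*I*sqrt(10))*(1/47827) = 2568/47827 + 759*I*sqrt(10)/47827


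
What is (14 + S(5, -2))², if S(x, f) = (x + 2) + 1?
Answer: 484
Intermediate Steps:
S(x, f) = 3 + x (S(x, f) = (2 + x) + 1 = 3 + x)
(14 + S(5, -2))² = (14 + (3 + 5))² = (14 + 8)² = 22² = 484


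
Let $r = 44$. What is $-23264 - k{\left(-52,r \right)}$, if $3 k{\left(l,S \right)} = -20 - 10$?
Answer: $-23254$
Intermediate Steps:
$k{\left(l,S \right)} = -10$ ($k{\left(l,S \right)} = \frac{-20 - 10}{3} = \frac{1}{3} \left(-30\right) = -10$)
$-23264 - k{\left(-52,r \right)} = -23264 - -10 = -23264 + 10 = -23254$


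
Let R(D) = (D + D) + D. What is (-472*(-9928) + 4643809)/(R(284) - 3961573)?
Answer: -9329825/3960721 ≈ -2.3556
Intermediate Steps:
R(D) = 3*D (R(D) = 2*D + D = 3*D)
(-472*(-9928) + 4643809)/(R(284) - 3961573) = (-472*(-9928) + 4643809)/(3*284 - 3961573) = (4686016 + 4643809)/(852 - 3961573) = 9329825/(-3960721) = 9329825*(-1/3960721) = -9329825/3960721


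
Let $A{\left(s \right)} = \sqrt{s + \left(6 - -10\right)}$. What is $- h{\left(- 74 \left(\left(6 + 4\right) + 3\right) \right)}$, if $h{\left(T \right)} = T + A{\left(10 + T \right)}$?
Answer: $962 - 6 i \sqrt{26} \approx 962.0 - 30.594 i$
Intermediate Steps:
$A{\left(s \right)} = \sqrt{16 + s}$ ($A{\left(s \right)} = \sqrt{s + \left(6 + 10\right)} = \sqrt{s + 16} = \sqrt{16 + s}$)
$h{\left(T \right)} = T + \sqrt{26 + T}$ ($h{\left(T \right)} = T + \sqrt{16 + \left(10 + T\right)} = T + \sqrt{26 + T}$)
$- h{\left(- 74 \left(\left(6 + 4\right) + 3\right) \right)} = - (- 74 \left(\left(6 + 4\right) + 3\right) + \sqrt{26 - 74 \left(\left(6 + 4\right) + 3\right)}) = - (- 74 \left(10 + 3\right) + \sqrt{26 - 74 \left(10 + 3\right)}) = - (\left(-74\right) 13 + \sqrt{26 - 962}) = - (-962 + \sqrt{26 - 962}) = - (-962 + \sqrt{-936}) = - (-962 + 6 i \sqrt{26}) = 962 - 6 i \sqrt{26}$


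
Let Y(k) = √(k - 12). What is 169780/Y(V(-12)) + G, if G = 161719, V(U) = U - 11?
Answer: 161719 - 33956*I*√35/7 ≈ 1.6172e+5 - 28698.0*I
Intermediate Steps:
V(U) = -11 + U
Y(k) = √(-12 + k)
169780/Y(V(-12)) + G = 169780/(√(-12 + (-11 - 12))) + 161719 = 169780/(√(-12 - 23)) + 161719 = 169780/(√(-35)) + 161719 = 169780/((I*√35)) + 161719 = 169780*(-I*√35/35) + 161719 = -33956*I*√35/7 + 161719 = 161719 - 33956*I*√35/7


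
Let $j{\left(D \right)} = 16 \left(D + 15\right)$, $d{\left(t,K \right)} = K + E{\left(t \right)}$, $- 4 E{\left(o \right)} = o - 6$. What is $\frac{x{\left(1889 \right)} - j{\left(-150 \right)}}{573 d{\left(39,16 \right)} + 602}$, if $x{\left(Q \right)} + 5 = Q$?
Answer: $\frac{16176}{20171} \approx 0.80194$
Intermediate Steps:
$E{\left(o \right)} = \frac{3}{2} - \frac{o}{4}$ ($E{\left(o \right)} = - \frac{o - 6}{4} = - \frac{-6 + o}{4} = \frac{3}{2} - \frac{o}{4}$)
$x{\left(Q \right)} = -5 + Q$
$d{\left(t,K \right)} = \frac{3}{2} + K - \frac{t}{4}$ ($d{\left(t,K \right)} = K - \left(- \frac{3}{2} + \frac{t}{4}\right) = \frac{3}{2} + K - \frac{t}{4}$)
$j{\left(D \right)} = 240 + 16 D$ ($j{\left(D \right)} = 16 \left(15 + D\right) = 240 + 16 D$)
$\frac{x{\left(1889 \right)} - j{\left(-150 \right)}}{573 d{\left(39,16 \right)} + 602} = \frac{\left(-5 + 1889\right) - \left(240 + 16 \left(-150\right)\right)}{573 \left(\frac{3}{2} + 16 - \frac{39}{4}\right) + 602} = \frac{1884 - \left(240 - 2400\right)}{573 \left(\frac{3}{2} + 16 - \frac{39}{4}\right) + 602} = \frac{1884 - -2160}{573 \cdot \frac{31}{4} + 602} = \frac{1884 + 2160}{\frac{17763}{4} + 602} = \frac{4044}{\frac{20171}{4}} = 4044 \cdot \frac{4}{20171} = \frac{16176}{20171}$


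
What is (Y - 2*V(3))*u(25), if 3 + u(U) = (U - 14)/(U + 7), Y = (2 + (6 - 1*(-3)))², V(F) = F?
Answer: -9775/32 ≈ -305.47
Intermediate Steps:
Y = 121 (Y = (2 + (6 + 3))² = (2 + 9)² = 11² = 121)
u(U) = -3 + (-14 + U)/(7 + U) (u(U) = -3 + (U - 14)/(U + 7) = -3 + (-14 + U)/(7 + U))
(Y - 2*V(3))*u(25) = (121 - 2*3)*((-35 - 2*25)/(7 + 25)) = (121 - 6)*((-35 - 50)/32) = 115*((1/32)*(-85)) = 115*(-85/32) = -9775/32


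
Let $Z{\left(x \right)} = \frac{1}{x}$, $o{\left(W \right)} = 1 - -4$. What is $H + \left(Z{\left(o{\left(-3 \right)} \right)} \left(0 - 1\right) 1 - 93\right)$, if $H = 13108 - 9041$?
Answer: $\frac{19869}{5} \approx 3973.8$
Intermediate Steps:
$o{\left(W \right)} = 5$ ($o{\left(W \right)} = 1 + 4 = 5$)
$H = 4067$ ($H = 13108 - 9041 = 4067$)
$H + \left(Z{\left(o{\left(-3 \right)} \right)} \left(0 - 1\right) 1 - 93\right) = 4067 - \left(93 - \frac{\left(0 - 1\right) 1}{5}\right) = 4067 - \left(93 - \frac{\left(-1\right) 1}{5}\right) = 4067 + \left(\frac{1}{5} \left(-1\right) - 93\right) = 4067 - \frac{466}{5} = \frac{19869}{5}$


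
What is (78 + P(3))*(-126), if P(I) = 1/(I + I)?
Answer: -9849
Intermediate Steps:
P(I) = 1/(2*I)
(78 + P(3))*(-126) = (78 + (½)/3)*(-126) = (78 + (½)*(⅓))*(-126) = (78 + ⅙)*(-126) = (469/6)*(-126) = -9849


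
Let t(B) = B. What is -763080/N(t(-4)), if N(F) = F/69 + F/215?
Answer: 1415036475/142 ≈ 9.9650e+6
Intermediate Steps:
N(F) = 284*F/14835 (N(F) = F*(1/69) + F*(1/215) = F/69 + F/215 = 284*F/14835)
-763080/N(t(-4)) = -763080/((284/14835)*(-4)) = -763080/(-1136/14835) = -763080*(-14835/1136) = 1415036475/142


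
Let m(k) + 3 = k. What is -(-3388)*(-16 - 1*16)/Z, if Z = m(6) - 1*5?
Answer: 54208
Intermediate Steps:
m(k) = -3 + k
Z = -2 (Z = (-3 + 6) - 1*5 = 3 - 5 = -2)
-(-3388)*(-16 - 1*16)/Z = -(-3388)*(-16 - 1*16)/(-2) = -(-3388)*(-16 - 16)*(-1/2) = -(-3388)*(-32*(-1/2)) = -(-3388)*16 = -847*(-64) = 54208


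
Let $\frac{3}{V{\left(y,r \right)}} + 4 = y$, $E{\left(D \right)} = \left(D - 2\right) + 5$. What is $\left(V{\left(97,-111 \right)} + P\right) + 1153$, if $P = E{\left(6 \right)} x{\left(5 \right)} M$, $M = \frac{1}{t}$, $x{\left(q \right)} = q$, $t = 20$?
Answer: $\frac{143255}{124} \approx 1155.3$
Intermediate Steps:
$M = \frac{1}{20} \approx 0.05$
$E{\left(D \right)} = 3 + D$ ($E{\left(D \right)} = \left(-2 + D\right) + 5 = 3 + D$)
$V{\left(y,r \right)} = \frac{3}{-4 + y}$
$P = \frac{9}{4}$ ($P = \left(3 + 6\right) 5 \cdot \frac{1}{20} = 9 \cdot 5 \cdot \frac{1}{20} = 45 \cdot \frac{1}{20} = \frac{9}{4} \approx 2.25$)
$\left(V{\left(97,-111 \right)} + P\right) + 1153 = \left(\frac{3}{-4 + 97} + \frac{9}{4}\right) + 1153 = \left(\frac{3}{93} + \frac{9}{4}\right) + 1153 = \left(3 \cdot \frac{1}{93} + \frac{9}{4}\right) + 1153 = \left(\frac{1}{31} + \frac{9}{4}\right) + 1153 = \frac{283}{124} + 1153 = \frac{143255}{124}$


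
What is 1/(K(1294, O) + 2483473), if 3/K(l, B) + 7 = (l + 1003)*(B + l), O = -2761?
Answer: 3369706/8368573868935 ≈ 4.0266e-7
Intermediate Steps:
K(l, B) = 3/(-7 + (1003 + l)*(B + l)) (K(l, B) = 3/(-7 + (l + 1003)*(B + l)) = 3/(-7 + (1003 + l)*(B + l)))
1/(K(1294, O) + 2483473) = 1/(3/(-7 + 1294² + 1003*(-2761) + 1003*1294 - 2761*1294) + 2483473) = 1/(3/(-7 + 1674436 - 2769283 + 1297882 - 3572734) + 2483473) = 1/(3/(-3369706) + 2483473) = 1/(3*(-1/3369706) + 2483473) = 1/(-3/3369706 + 2483473) = 1/(8368573868935/3369706) = 3369706/8368573868935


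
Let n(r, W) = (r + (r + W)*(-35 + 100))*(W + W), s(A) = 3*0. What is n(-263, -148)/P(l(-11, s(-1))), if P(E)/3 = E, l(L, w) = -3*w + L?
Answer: -7985488/33 ≈ -2.4198e+5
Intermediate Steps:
s(A) = 0
l(L, w) = L - 3*w
P(E) = 3*E
n(r, W) = 2*W*(65*W + 66*r) (n(r, W) = (r + (W + r)*65)*(2*W) = (r + (65*W + 65*r))*(2*W) = (65*W + 66*r)*(2*W) = 2*W*(65*W + 66*r))
n(-263, -148)/P(l(-11, s(-1))) = (2*(-148)*(65*(-148) + 66*(-263)))/((3*(-11 - 3*0))) = (2*(-148)*(-9620 - 17358))/((3*(-11 + 0))) = (2*(-148)*(-26978))/((3*(-11))) = 7985488/(-33) = 7985488*(-1/33) = -7985488/33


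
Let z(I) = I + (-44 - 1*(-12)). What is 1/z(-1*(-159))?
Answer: 1/127 ≈ 0.0078740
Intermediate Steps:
z(I) = -32 + I (z(I) = I + (-44 + 12) = I - 32 = -32 + I)
1/z(-1*(-159)) = 1/(-32 - 1*(-159)) = 1/(-32 + 159) = 1/127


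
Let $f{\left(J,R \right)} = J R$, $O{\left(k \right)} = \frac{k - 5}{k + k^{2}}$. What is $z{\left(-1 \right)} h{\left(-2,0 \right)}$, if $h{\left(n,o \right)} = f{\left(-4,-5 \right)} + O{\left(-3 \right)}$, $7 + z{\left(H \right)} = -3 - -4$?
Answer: $-112$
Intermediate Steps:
$O{\left(k \right)} = \frac{-5 + k}{k + k^{2}}$
$z{\left(H \right)} = -6$ ($z{\left(H \right)} = -7 - -1 = -7 + \left(-3 + 4\right) = -7 + 1 = -6$)
$h{\left(n,o \right)} = \frac{56}{3}$ ($h{\left(n,o \right)} = \left(-4\right) \left(-5\right) + \frac{-5 - 3}{\left(-3\right) \left(1 - 3\right)} = 20 - \frac{1}{3} \frac{1}{-2} \left(-8\right) = 20 - \left(- \frac{1}{6}\right) \left(-8\right) = 20 - \frac{4}{3} = \frac{56}{3}$)
$z{\left(-1 \right)} h{\left(-2,0 \right)} = \left(-6\right) \frac{56}{3} = -112$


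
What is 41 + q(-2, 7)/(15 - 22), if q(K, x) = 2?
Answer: 285/7 ≈ 40.714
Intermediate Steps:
41 + q(-2, 7)/(15 - 22) = 41 + 2/(15 - 22) = 41 + 2/(-7) = 41 + 2*(-1/7) = 41 - 2/7 = 285/7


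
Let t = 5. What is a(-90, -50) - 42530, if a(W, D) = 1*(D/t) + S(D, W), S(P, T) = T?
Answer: -42630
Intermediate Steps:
a(W, D) = W + D/5 (a(W, D) = 1*(D/5) + W = D/5 + W = W + D/5)
a(-90, -50) - 42530 = (-90 + (1/5)*(-50)) - 42530 = (-90 - 10) - 42530 = -100 - 42530 = -42630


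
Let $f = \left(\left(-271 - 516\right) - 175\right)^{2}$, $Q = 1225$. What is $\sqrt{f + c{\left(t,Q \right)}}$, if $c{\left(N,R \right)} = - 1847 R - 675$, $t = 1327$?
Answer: $i \sqrt{1337806} \approx 1156.6 i$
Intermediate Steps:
$f = 925444$ ($f = \left(\left(-271 - 516\right) - 175\right)^{2} = \left(-787 - 175\right)^{2} = \left(-962\right)^{2} = 925444$)
$c{\left(N,R \right)} = -675 - 1847 R$
$\sqrt{f + c{\left(t,Q \right)}} = \sqrt{925444 - 2263250} = \sqrt{-1337806} = i \sqrt{1337806}$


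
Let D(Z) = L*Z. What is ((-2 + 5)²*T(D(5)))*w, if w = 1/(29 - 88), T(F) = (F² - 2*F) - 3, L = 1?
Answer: -108/59 ≈ -1.8305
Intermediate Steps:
D(Z) = Z (D(Z) = 1*Z = Z)
T(F) = -3 + F² - 2*F
w = -1/59 (w = 1/(-59) = -1/59 ≈ -0.016949)
((-2 + 5)²*T(D(5)))*w = ((-2 + 5)²*(-3 + 5² - 2*5))*(-1/59) = (3²*(-3 + 25 - 10))*(-1/59) = (9*12)*(-1/59) = 108*(-1/59) = -108/59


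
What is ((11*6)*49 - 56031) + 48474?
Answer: -4323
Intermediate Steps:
((11*6)*49 - 56031) + 48474 = (66*49 - 56031) + 48474 = (3234 - 56031) + 48474 = -52797 + 48474 = -4323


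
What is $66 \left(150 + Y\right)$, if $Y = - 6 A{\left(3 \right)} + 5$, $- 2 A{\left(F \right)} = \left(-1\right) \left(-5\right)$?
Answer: $11220$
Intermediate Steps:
$A{\left(F \right)} = - \frac{5}{2}$ ($A{\left(F \right)} = - \frac{\left(-1\right) \left(-5\right)}{2} = \left(- \frac{1}{2}\right) 5 = - \frac{5}{2}$)
$Y = 20$ ($Y = \left(-6\right) \left(- \frac{5}{2}\right) + 5 = 15 + 5 = 20$)
$66 \left(150 + Y\right) = 66 \left(150 + 20\right) = 66 \cdot 170 = 11220$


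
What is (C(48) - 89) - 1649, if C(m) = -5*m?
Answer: -1978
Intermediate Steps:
(C(48) - 89) - 1649 = (-5*48 - 89) - 1649 = (-240 - 89) - 1649 = -329 - 1649 = -1978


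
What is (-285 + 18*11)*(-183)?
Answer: 15921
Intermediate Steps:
(-285 + 18*11)*(-183) = (-285 + 198)*(-183) = -87*(-183) = 15921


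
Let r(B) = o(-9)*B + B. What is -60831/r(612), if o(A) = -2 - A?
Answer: -6759/544 ≈ -12.425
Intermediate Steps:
r(B) = 8*B (r(B) = (-2 - 1*(-9))*B + B = (-2 + 9)*B + B = 7*B + B = 8*B)
-60831/r(612) = -60831/(8*612) = -60831/4896 = -60831*1/4896 = -6759/544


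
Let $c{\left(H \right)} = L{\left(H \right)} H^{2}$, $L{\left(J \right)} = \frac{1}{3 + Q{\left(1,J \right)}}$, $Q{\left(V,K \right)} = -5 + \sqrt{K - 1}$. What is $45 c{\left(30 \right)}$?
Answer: $3240 + 1620 \sqrt{29} \approx 11964.0$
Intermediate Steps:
$Q{\left(V,K \right)} = -5 + \sqrt{-1 + K}$
$L{\left(J \right)} = \frac{1}{-2 + \sqrt{-1 + J}}$ ($L{\left(J \right)} = \frac{1}{3 + \left(-5 + \sqrt{-1 + J}\right)} = \frac{1}{-2 + \sqrt{-1 + J}}$)
$c{\left(H \right)} = \frac{H^{2}}{-2 + \sqrt{-1 + H}}$
$45 c{\left(30 \right)} = 45 \frac{30^{2}}{-2 + \sqrt{-1 + 30}} = 45 \frac{900}{-2 + \sqrt{29}} = \frac{40500}{-2 + \sqrt{29}}$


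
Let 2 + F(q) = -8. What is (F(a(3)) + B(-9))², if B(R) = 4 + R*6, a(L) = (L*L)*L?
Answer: 3600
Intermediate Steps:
a(L) = L³ (a(L) = L²*L = L³)
F(q) = -10 (F(q) = -2 - 8 = -10)
B(R) = 4 + 6*R
(F(a(3)) + B(-9))² = (-10 + (4 + 6*(-9)))² = (-10 + (4 - 54))² = (-10 - 50)² = (-60)² = 3600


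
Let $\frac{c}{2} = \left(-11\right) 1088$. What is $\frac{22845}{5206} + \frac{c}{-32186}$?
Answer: $\frac{2057177}{400862} \approx 5.1319$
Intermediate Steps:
$c = -23936$ ($c = 2 \left(\left(-11\right) 1088\right) = 2 \left(-11968\right) = -23936$)
$\frac{22845}{5206} + \frac{c}{-32186} = \frac{22845}{5206} - \frac{23936}{-32186} = 22845 \cdot \frac{1}{5206} - - \frac{1088}{1463} = \frac{22845}{5206} + \frac{1088}{1463} = \frac{2057177}{400862}$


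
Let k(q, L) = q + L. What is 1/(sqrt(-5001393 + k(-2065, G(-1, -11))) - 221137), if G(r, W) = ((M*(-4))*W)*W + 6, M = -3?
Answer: -221137/48906574769 - 20*I*sqrt(12505)/48906574769 ≈ -4.5216e-6 - 4.573e-8*I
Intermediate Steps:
G(r, W) = 6 + 12*W**2 (G(r, W) = ((-3*(-4))*W)*W + 6 = (12*W)*W + 6 = 12*W**2 + 6 = 6 + 12*W**2)
k(q, L) = L + q
1/(sqrt(-5001393 + k(-2065, G(-1, -11))) - 221137) = 1/(sqrt(-5001393 + ((6 + 12*(-11)**2) - 2065)) - 221137) = 1/(sqrt(-5001393 + ((6 + 12*121) - 2065)) - 221137) = 1/(sqrt(-5001393 + ((6 + 1452) - 2065)) - 221137) = 1/(sqrt(-5001393 + (1458 - 2065)) - 221137) = 1/(sqrt(-5001393 - 607) - 221137) = 1/(sqrt(-5002000) - 221137) = 1/(20*I*sqrt(12505) - 221137) = 1/(-221137 + 20*I*sqrt(12505))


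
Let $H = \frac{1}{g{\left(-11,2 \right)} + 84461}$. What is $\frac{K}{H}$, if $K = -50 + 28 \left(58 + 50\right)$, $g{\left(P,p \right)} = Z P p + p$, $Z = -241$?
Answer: $266961110$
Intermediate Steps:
$g{\left(P,p \right)} = p - 241 P p$ ($g{\left(P,p \right)} = - 241 P p + p = p - 241 P p$)
$K = 2974$ ($K = -50 + 28 \cdot 108 = -50 + 3024 = 2974$)
$H = \frac{1}{89765}$ ($H = \frac{1}{2 \left(1 - -2651\right) + 84461} = \frac{1}{2 \left(1 + 2651\right) + 84461} = \frac{1}{2 \cdot 2652 + 84461} = \frac{1}{5304 + 84461} = \frac{1}{89765} \approx 1.114 \cdot 10^{-5}$)
$\frac{K}{H} = 2974 \frac{1}{\frac{1}{89765}} = 2974 \cdot 89765 = 266961110$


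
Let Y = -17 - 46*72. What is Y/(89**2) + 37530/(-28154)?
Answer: -195499898/111503917 ≈ -1.7533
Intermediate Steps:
Y = -3329 (Y = -17 - 3312 = -3329)
Y/(89**2) + 37530/(-28154) = -3329/(89**2) + 37530/(-28154) = -3329/7921 + 37530*(-1/28154) = -3329*1/7921 - 18765/14077 = -3329/7921 - 18765/14077 = -195499898/111503917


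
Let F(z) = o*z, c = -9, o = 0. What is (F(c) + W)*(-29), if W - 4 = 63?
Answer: -1943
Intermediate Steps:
W = 67 (W = 4 + 63 = 67)
F(z) = 0 (F(z) = 0*z = 0)
(F(c) + W)*(-29) = (0 + 67)*(-29) = 67*(-29) = -1943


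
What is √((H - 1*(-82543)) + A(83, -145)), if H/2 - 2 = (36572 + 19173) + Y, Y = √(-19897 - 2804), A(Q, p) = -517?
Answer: √(193520 + 2*I*√22701) ≈ 439.91 + 0.342*I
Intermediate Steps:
Y = I*√22701 (Y = √(-22701) = I*√22701 ≈ 150.67*I)
H = 111494 + 2*I*√22701 (H = 4 + 2*((36572 + 19173) + I*√22701) = 4 + 2*(55745 + I*√22701) = 4 + (111490 + 2*I*√22701) = 111494 + 2*I*√22701 ≈ 1.1149e+5 + 301.34*I)
√((H - 1*(-82543)) + A(83, -145)) = √(((111494 + 2*I*√22701) - 1*(-82543)) - 517) = √(((111494 + 2*I*√22701) + 82543) - 517) = √((194037 + 2*I*√22701) - 517) = √(193520 + 2*I*√22701)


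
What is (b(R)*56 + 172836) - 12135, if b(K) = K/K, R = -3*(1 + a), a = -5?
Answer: 160757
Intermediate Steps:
R = 12 (R = -3*(1 - 5) = -3*(-4) = 12)
b(K) = 1
(b(R)*56 + 172836) - 12135 = (1*56 + 172836) - 12135 = (56 + 172836) - 12135 = 172892 - 12135 = 160757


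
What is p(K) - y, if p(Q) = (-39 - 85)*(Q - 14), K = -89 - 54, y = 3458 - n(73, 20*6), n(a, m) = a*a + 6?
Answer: 21345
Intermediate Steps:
n(a, m) = 6 + a² (n(a, m) = a² + 6 = 6 + a²)
y = -1877 (y = 3458 - (6 + 73²) = 3458 - (6 + 5329) = 3458 - 1*5335 = 3458 - 5335 = -1877)
K = -143
p(Q) = 1736 - 124*Q (p(Q) = -124*(-14 + Q) = 1736 - 124*Q)
p(K) - y = (1736 - 124*(-143)) - 1*(-1877) = (1736 + 17732) + 1877 = 19468 + 1877 = 21345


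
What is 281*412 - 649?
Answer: 115123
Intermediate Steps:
281*412 - 649 = 115772 - 649 = 115123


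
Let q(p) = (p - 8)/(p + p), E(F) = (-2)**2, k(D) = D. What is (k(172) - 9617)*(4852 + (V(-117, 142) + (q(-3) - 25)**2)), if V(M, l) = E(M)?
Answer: -1833623965/36 ≈ -5.0934e+7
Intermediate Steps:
E(F) = 4
V(M, l) = 4
q(p) = (-8 + p)/(2*p) (q(p) = (-8 + p)/((2*p)) = (-8 + p)*(1/(2*p)) = (-8 + p)/(2*p))
(k(172) - 9617)*(4852 + (V(-117, 142) + (q(-3) - 25)**2)) = (172 - 9617)*(4852 + (4 + ((1/2)*(-8 - 3)/(-3) - 25)**2)) = -9445*(4852 + (4 + ((1/2)*(-1/3)*(-11) - 25)**2)) = -9445*(4852 + (4 + (11/6 - 25)**2)) = -9445*(4852 + (4 + (-139/6)**2)) = -9445*(4852 + (4 + 19321/36)) = -9445*(4852 + 19465/36) = -9445*194137/36 = -1833623965/36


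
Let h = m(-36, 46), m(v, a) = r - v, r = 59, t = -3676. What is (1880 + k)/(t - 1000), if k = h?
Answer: -1975/4676 ≈ -0.42237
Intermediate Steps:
m(v, a) = 59 - v
h = 95 (h = 59 - 1*(-36) = 59 + 36 = 95)
k = 95
(1880 + k)/(t - 1000) = (1880 + 95)/(-3676 - 1000) = 1975/(-4676) = 1975*(-1/4676) = -1975/4676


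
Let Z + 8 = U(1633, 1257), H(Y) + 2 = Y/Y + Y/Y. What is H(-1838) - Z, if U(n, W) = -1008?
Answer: 1016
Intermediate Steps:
H(Y) = 0 (H(Y) = -2 + (Y/Y + Y/Y) = -2 + (1 + 1) = -2 + 2 = 0)
Z = -1016 (Z = -8 - 1008 = -1016)
H(-1838) - Z = 0 - 1*(-1016) = 0 + 1016 = 1016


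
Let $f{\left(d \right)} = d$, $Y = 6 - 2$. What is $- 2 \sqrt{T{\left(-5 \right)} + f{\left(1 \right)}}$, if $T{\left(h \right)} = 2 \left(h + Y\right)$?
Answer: $- 2 i \approx - 2.0 i$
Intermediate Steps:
$Y = 4$
$T{\left(h \right)} = 8 + 2 h$ ($T{\left(h \right)} = 2 \left(h + 4\right) = 2 \left(4 + h\right) = 8 + 2 h$)
$- 2 \sqrt{T{\left(-5 \right)} + f{\left(1 \right)}} = - 2 \sqrt{\left(8 + 2 \left(-5\right)\right) + 1} = - 2 \sqrt{\left(8 - 10\right) + 1} = - 2 \sqrt{-2 + 1} = - 2 \sqrt{-1} = - 2 i$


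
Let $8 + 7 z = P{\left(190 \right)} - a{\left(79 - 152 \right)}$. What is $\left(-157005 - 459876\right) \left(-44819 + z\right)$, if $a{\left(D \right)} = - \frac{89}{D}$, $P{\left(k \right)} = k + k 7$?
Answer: $\frac{14060088699582}{511} \approx 2.7515 \cdot 10^{10}$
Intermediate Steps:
$P{\left(k \right)} = 8 k$ ($P{\left(k \right)} = k + 7 k = 8 k$)
$z = \frac{110287}{511}$ ($z = - \frac{8}{7} + \frac{8 \cdot 190 - - \frac{89}{79 - 152}}{7} = - \frac{8}{7} + \frac{1520 - - \frac{89}{-73}}{7} = - \frac{8}{7} + \frac{1520 - \left(-89\right) \left(- \frac{1}{73}\right)}{7} = - \frac{8}{7} + \frac{1520 - \frac{89}{73}}{7} = - \frac{8}{7} + \frac{1}{7} \cdot \frac{110871}{73} = - \frac{8}{7} + \frac{110871}{511} = \frac{110287}{511} \approx 215.83$)
$\left(-157005 - 459876\right) \left(-44819 + z\right) = \left(-157005 - 459876\right) \left(-44819 + \frac{110287}{511}\right) = \left(-616881\right) \left(- \frac{22792222}{511}\right) = \frac{14060088699582}{511}$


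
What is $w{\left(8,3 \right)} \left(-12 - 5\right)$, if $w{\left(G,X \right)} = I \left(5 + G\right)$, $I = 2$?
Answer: $-442$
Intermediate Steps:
$w{\left(G,X \right)} = 10 + 2 G$ ($w{\left(G,X \right)} = 2 \left(5 + G\right) = 10 + 2 G$)
$w{\left(8,3 \right)} \left(-12 - 5\right) = \left(10 + 2 \cdot 8\right) \left(-12 - 5\right) = \left(10 + 16\right) \left(-12 + \left(-13 + 8\right)\right) = 26 \left(-12 - 5\right) = 26 \left(-17\right) = -442$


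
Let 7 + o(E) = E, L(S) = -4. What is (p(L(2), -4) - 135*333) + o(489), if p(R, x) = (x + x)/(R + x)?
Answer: -44472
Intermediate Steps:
p(R, x) = 2*x/(R + x) (p(R, x) = (2*x)/(R + x) = 2*x/(R + x))
o(E) = -7 + E
(p(L(2), -4) - 135*333) + o(489) = (2*(-4)/(-4 - 4) - 135*333) + (-7 + 489) = (2*(-4)/(-8) - 44955) + 482 = (2*(-4)*(-⅛) - 44955) + 482 = (1 - 44955) + 482 = -44954 + 482 = -44472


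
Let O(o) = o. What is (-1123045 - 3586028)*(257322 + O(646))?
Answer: -1214790143664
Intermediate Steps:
(-1123045 - 3586028)*(257322 + O(646)) = (-1123045 - 3586028)*(257322 + 646) = -4709073*257968 = -1214790143664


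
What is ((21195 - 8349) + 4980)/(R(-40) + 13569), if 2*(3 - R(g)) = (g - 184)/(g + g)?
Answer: 89130/67853 ≈ 1.3136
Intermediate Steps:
R(g) = 3 - (-184 + g)/(4*g) (R(g) = 3 - (g - 184)/(2*(g + g)) = 3 - (-184 + g)/(2*(2*g)) = 3 - (-184 + g)*1/(2*g)/2 = 3 - (-184 + g)/(4*g))
((21195 - 8349) + 4980)/(R(-40) + 13569) = ((21195 - 8349) + 4980)/((11/4 + 46/(-40)) + 13569) = (12846 + 4980)/((11/4 + 46*(-1/40)) + 13569) = 17826/((11/4 - 23/20) + 13569) = 17826/(8/5 + 13569) = 17826/(67853/5) = 17826*(5/67853) = 89130/67853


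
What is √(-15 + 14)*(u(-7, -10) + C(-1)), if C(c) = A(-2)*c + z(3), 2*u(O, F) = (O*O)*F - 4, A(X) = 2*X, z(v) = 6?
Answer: -237*I ≈ -237.0*I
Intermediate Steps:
u(O, F) = -2 + F*O²/2 (u(O, F) = ((O*O)*F - 4)/2 = (O²*F - 4)/2 = (F*O² - 4)/2 = (-4 + F*O²)/2 = -2 + F*O²/2)
C(c) = 6 - 4*c (C(c) = (2*(-2))*c + 6 = -4*c + 6 = 6 - 4*c)
√(-15 + 14)*(u(-7, -10) + C(-1)) = √(-15 + 14)*((-2 + (½)*(-10)*(-7)²) + (6 - 4*(-1))) = √(-1)*((-2 + (½)*(-10)*49) + (6 + 4)) = I*((-2 - 245) + 10) = I*(-247 + 10) = I*(-237) = -237*I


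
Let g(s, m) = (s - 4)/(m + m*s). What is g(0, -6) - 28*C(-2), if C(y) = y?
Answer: 170/3 ≈ 56.667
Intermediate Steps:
g(s, m) = (-4 + s)/(m + m*s)
g(0, -6) - 28*C(-2) = (-4 + 0)/((-6)*(1 + 0)) - 28*(-2) = -⅙*(-4)/1 + 56 = -⅙*1*(-4) + 56 = ⅔ + 56 = 170/3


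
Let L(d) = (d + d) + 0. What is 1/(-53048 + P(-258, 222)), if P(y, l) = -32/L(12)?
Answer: -3/159148 ≈ -1.8850e-5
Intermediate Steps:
L(d) = 2*d (L(d) = 2*d + 0 = 2*d)
P(y, l) = -4/3 (P(y, l) = -32/(2*12) = -32/24 = -32*1/24 = -4/3)
1/(-53048 + P(-258, 222)) = 1/(-53048 - 4/3) = 1/(-159148/3) = -3/159148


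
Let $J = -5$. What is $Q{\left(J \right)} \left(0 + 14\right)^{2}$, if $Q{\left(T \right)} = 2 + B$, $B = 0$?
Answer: $392$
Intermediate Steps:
$Q{\left(T \right)} = 2$ ($Q{\left(T \right)} = 2 + 0 = 2$)
$Q{\left(J \right)} \left(0 + 14\right)^{2} = 2 \left(0 + 14\right)^{2} = 2 \cdot 14^{2} = 2 \cdot 196 = 392$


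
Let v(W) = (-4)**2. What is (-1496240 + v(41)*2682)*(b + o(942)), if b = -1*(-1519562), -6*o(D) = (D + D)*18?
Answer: -2200207792480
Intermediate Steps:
o(D) = -6*D (o(D) = -(D + D)*18/6 = -2*D*18/6 = -6*D)
v(W) = 16
b = 1519562
(-1496240 + v(41)*2682)*(b + o(942)) = (-1496240 + 16*2682)*(1519562 - 6*942) = (-1496240 + 42912)*(1519562 - 5652) = -1453328*1513910 = -2200207792480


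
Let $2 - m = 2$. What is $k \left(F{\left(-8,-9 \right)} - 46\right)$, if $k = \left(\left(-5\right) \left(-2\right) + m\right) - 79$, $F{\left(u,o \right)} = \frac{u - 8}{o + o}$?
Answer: $\frac{9338}{3} \approx 3112.7$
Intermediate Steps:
$m = 0$ ($m = 2 - 2 = 0$)
$F{\left(u,o \right)} = \frac{-8 + u}{2 o}$
$k = -69$ ($k = \left(\left(-5\right) \left(-2\right) + 0\right) - 79 = \left(10 + 0\right) - 79 = 10 - 79 = -69$)
$k \left(F{\left(-8,-9 \right)} - 46\right) = - 69 \left(\frac{-8 - 8}{2 \left(-9\right)} - 46\right) = - 69 \left(\frac{1}{2} \left(- \frac{1}{9}\right) \left(-16\right) - 46\right) = - 69 \left(\frac{8}{9} - 46\right) = \left(-69\right) \left(- \frac{406}{9}\right) = \frac{9338}{3}$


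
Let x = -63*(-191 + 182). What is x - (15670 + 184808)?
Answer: -199911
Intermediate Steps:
x = 567 (x = -63*(-9) = 567)
x - (15670 + 184808) = 567 - (15670 + 184808) = 567 - 1*200478 = 567 - 200478 = -199911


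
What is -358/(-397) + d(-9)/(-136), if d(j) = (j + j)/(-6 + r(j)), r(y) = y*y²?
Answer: 5963089/6614020 ≈ 0.90158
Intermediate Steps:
r(y) = y³
d(j) = 2*j/(-6 + j³) (d(j) = (j + j)/(-6 + j³) = (2*j)/(-6 + j³) = 2*j/(-6 + j³))
-358/(-397) + d(-9)/(-136) = -358/(-397) + (2*(-9)/(-6 + (-9)³))/(-136) = -358*(-1/397) + (2*(-9)/(-6 - 729))*(-1/136) = 358/397 + (2*(-9)/(-735))*(-1/136) = 358/397 + (2*(-9)*(-1/735))*(-1/136) = 358/397 + (6/245)*(-1/136) = 358/397 - 3/16660 = 5963089/6614020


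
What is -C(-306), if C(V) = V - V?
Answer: 0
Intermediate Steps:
C(V) = 0
-C(-306) = -1*0 = 0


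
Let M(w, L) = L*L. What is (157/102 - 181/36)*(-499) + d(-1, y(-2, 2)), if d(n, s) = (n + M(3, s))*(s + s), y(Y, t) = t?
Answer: 1072709/612 ≈ 1752.8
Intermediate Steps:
M(w, L) = L²
d(n, s) = 2*s*(n + s²) (d(n, s) = (n + s²)*(s + s) = (n + s²)*(2*s) = 2*s*(n + s²))
(157/102 - 181/36)*(-499) + d(-1, y(-2, 2)) = (157/102 - 181/36)*(-499) + 2*2*(-1 + 2²) = (157*(1/102) - 181*1/36)*(-499) + 2*2*(-1 + 4) = (157/102 - 181/36)*(-499) + 2*2*3 = -2135/612*(-499) + 12 = 1065365/612 + 12 = 1072709/612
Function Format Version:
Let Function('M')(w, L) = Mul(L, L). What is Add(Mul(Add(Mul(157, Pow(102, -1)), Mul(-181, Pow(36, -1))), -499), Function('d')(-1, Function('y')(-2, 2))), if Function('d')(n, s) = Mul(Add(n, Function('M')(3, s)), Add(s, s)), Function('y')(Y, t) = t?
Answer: Rational(1072709, 612) ≈ 1752.8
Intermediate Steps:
Function('M')(w, L) = Pow(L, 2)
Function('d')(n, s) = Mul(2, s, Add(n, Pow(s, 2))) (Function('d')(n, s) = Mul(Add(n, Pow(s, 2)), Add(s, s)) = Mul(Add(n, Pow(s, 2)), Mul(2, s)) = Mul(2, s, Add(n, Pow(s, 2))))
Add(Mul(Add(Mul(157, Pow(102, -1)), Mul(-181, Pow(36, -1))), -499), Function('d')(-1, Function('y')(-2, 2))) = Add(Mul(Add(Mul(157, Pow(102, -1)), Mul(-181, Pow(36, -1))), -499), Mul(2, 2, Add(-1, Pow(2, 2)))) = Add(Mul(Add(Mul(157, Rational(1, 102)), Mul(-181, Rational(1, 36))), -499), Mul(2, 2, Add(-1, 4))) = Add(Mul(Add(Rational(157, 102), Rational(-181, 36)), -499), Mul(2, 2, 3)) = Add(Mul(Rational(-2135, 612), -499), 12) = Add(Rational(1065365, 612), 12) = Rational(1072709, 612)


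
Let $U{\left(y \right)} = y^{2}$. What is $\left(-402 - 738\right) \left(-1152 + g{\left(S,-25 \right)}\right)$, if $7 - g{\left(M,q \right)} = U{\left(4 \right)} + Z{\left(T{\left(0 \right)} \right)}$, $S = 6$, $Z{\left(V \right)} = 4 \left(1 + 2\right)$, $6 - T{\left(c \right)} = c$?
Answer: $1337220$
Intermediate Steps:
$T{\left(c \right)} = 6 - c$
$Z{\left(V \right)} = 12$ ($Z{\left(V \right)} = 4 \cdot 3 = 12$)
$g{\left(M,q \right)} = -21$ ($g{\left(M,q \right)} = 7 - \left(4^{2} + 12\right) = 7 - \left(16 + 12\right) = 7 - 28 = -21$)
$\left(-402 - 738\right) \left(-1152 + g{\left(S,-25 \right)}\right) = \left(-402 - 738\right) \left(-1152 - 21\right) = \left(-402 - 738\right) \left(-1173\right) = \left(-1140\right) \left(-1173\right) = 1337220$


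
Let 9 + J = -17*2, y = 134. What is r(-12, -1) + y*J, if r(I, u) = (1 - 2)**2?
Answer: -5761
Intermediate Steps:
J = -43 (J = -9 - 17*2 = -9 - 34 = -43)
r(I, u) = 1 (r(I, u) = (-1)**2 = 1)
r(-12, -1) + y*J = 1 + 134*(-43) = 1 - 5762 = -5761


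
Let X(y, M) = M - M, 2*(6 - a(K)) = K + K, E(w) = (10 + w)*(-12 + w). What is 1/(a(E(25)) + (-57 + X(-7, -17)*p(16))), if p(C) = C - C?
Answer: -1/506 ≈ -0.0019763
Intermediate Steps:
E(w) = (-12 + w)*(10 + w)
p(C) = 0
a(K) = 6 - K (a(K) = 6 - (K + K)/2 = 6 - K)
X(y, M) = 0
1/(a(E(25)) + (-57 + X(-7, -17)*p(16))) = 1/((6 - (-120 + 25² - 2*25)) + (-57 + 0*0)) = 1/((6 - (-120 + 625 - 50)) + (-57 + 0)) = 1/((6 - 1*455) - 57) = 1/((6 - 455) - 57) = 1/(-449 - 57) = 1/(-506) = -1/506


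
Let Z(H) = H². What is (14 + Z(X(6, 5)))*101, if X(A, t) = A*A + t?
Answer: 171195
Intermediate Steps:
X(A, t) = t + A² (X(A, t) = A² + t = t + A²)
(14 + Z(X(6, 5)))*101 = (14 + (5 + 6²)²)*101 = (14 + (5 + 36)²)*101 = (14 + 41²)*101 = (14 + 1681)*101 = 1695*101 = 171195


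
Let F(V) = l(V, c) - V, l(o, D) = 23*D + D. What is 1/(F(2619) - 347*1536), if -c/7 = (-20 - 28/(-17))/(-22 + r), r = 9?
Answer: -17/9109419 ≈ -1.8662e-6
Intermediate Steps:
c = -168/17 (c = -7*(-20 - 28/(-17))/(-22 + 9) = -7*(-20 - 28*(-1/17))/(-13) = -7*(-20 + 28/17)*(-1)/13 = -(-2184)*(-1)/(17*13) = -7*24/17 = -168/17 ≈ -9.8824)
l(o, D) = 24*D
F(V) = -4032/17 - V (F(V) = 24*(-168/17) - V = -4032/17 - V)
1/(F(2619) - 347*1536) = 1/((-4032/17 - 1*2619) - 347*1536) = 1/((-4032/17 - 2619) - 532992) = 1/(-48555/17 - 532992) = 1/(-9109419/17) = -17/9109419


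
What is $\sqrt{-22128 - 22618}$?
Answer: $i \sqrt{44746} \approx 211.53 i$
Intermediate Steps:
$\sqrt{-22128 - 22618} = \sqrt{-44746} = i \sqrt{44746}$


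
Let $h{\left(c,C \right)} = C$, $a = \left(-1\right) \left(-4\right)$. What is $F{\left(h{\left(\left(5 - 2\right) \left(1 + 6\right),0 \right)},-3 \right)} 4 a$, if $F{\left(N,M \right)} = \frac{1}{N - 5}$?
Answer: $- \frac{16}{5} \approx -3.2$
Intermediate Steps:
$a = 4$
$F{\left(N,M \right)} = \frac{1}{-5 + N}$
$F{\left(h{\left(\left(5 - 2\right) \left(1 + 6\right),0 \right)},-3 \right)} 4 a = \frac{1}{-5 + 0} \cdot 4 \cdot 4 = \frac{1}{-5} \cdot 4 \cdot 4 = \left(- \frac{1}{5}\right) 4 \cdot 4 = \left(- \frac{4}{5}\right) 4 = - \frac{16}{5}$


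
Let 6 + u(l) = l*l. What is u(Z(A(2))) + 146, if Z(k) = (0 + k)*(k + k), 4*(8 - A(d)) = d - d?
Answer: 16524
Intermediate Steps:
A(d) = 8 (A(d) = 8 - (d - d)/4 = 8 - ¼*0 = 8 + 0 = 8)
Z(k) = 2*k² (Z(k) = k*(2*k) = 2*k²)
u(l) = -6 + l² (u(l) = -6 + l*l = -6 + l²)
u(Z(A(2))) + 146 = (-6 + (2*8²)²) + 146 = (-6 + (2*64)²) + 146 = (-6 + 128²) + 146 = (-6 + 16384) + 146 = 16378 + 146 = 16524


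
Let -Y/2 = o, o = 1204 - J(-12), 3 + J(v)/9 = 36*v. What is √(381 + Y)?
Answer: I*√9857 ≈ 99.282*I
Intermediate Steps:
J(v) = -27 + 324*v (J(v) = -27 + 9*(36*v) = -27 + 324*v)
o = 5119 (o = 1204 - (-27 + 324*(-12)) = 1204 - (-27 - 3888) = 1204 - 1*(-3915) = 1204 + 3915 = 5119)
Y = -10238 (Y = -2*5119 = -10238)
√(381 + Y) = √(381 - 10238) = √(-9857) = I*√9857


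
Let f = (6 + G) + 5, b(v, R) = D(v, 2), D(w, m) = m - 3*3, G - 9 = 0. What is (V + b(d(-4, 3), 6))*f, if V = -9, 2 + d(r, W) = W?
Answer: -320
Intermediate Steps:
G = 9 (G = 9 + 0 = 9)
d(r, W) = -2 + W
D(w, m) = -9 + m (D(w, m) = m - 9 = -9 + m)
b(v, R) = -7 (b(v, R) = -9 + 2 = -7)
f = 20 (f = (6 + 9) + 5 = 15 + 5 = 20)
(V + b(d(-4, 3), 6))*f = (-9 - 7)*20 = -16*20 = -320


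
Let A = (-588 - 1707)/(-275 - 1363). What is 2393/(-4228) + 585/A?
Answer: 29969663/71876 ≈ 416.96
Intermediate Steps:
A = 255/182 (A = -2295/(-1638) = -2295*(-1/1638) = 255/182 ≈ 1.4011)
2393/(-4228) + 585/A = 2393/(-4228) + 585/(255/182) = 2393*(-1/4228) + 585*(182/255) = -2393/4228 + 7098/17 = 29969663/71876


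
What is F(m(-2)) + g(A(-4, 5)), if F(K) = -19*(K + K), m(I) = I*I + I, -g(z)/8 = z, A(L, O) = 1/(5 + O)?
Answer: -384/5 ≈ -76.800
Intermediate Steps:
g(z) = -8*z
m(I) = I + I² (m(I) = I² + I = I + I²)
F(K) = -38*K
F(m(-2)) + g(A(-4, 5)) = -(-76)*(1 - 2) - 8/(5 + 5) = -(-76)*(-1) - 8/10 = -38*2 - 8*⅒ = -76 - ⅘ = -384/5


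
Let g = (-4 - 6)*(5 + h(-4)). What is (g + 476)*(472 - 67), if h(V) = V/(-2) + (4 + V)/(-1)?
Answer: 164430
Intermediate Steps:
h(V) = -4 - 3*V/2 (h(V) = V*(-½) + (4 + V)*(-1) = -V/2 + (-4 - V) = -4 - 3*V/2)
g = -70 (g = (-4 - 6)*(5 + (-4 - 3/2*(-4))) = -10*(5 + (-4 + 6)) = -10*(5 + 2) = -10*7 = -70)
(g + 476)*(472 - 67) = (-70 + 476)*(472 - 67) = 406*405 = 164430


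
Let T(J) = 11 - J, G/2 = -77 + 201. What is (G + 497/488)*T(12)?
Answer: -121521/488 ≈ -249.02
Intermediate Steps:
G = 248 (G = 2*(-77 + 201) = 2*124 = 248)
(G + 497/488)*T(12) = (248 + 497/488)*(11 - 1*12) = (248 + 497*(1/488))*(11 - 12) = (248 + 497/488)*(-1) = (121521/488)*(-1) = -121521/488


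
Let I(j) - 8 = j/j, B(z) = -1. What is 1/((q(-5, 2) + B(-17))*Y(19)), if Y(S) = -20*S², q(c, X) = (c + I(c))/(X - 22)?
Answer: 1/8664 ≈ 0.00011542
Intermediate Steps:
I(j) = 9 (I(j) = 8 + j/j = 8 + 1 = 9)
q(c, X) = (9 + c)/(-22 + X) (q(c, X) = (c + 9)/(X - 22) = (9 + c)/(-22 + X))
1/((q(-5, 2) + B(-17))*Y(19)) = 1/(((9 - 5)/(-22 + 2) - 1)*(-20*19²)) = 1/((4/(-20) - 1)*(-20*361)) = 1/((-1/20*4 - 1)*(-7220)) = 1/((-⅕ - 1)*(-7220)) = 1/(-6/5*(-7220)) = 1/8664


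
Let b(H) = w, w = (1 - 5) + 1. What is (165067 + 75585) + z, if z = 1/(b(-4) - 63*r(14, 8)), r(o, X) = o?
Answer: 212977019/885 ≈ 2.4065e+5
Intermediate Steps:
w = -3 (w = -4 + 1 = -3)
b(H) = -3
z = -1/885 (z = 1/(-3 - 63*14) = 1/(-3 - 882) = 1/(-885) = -1/885 ≈ -0.0011299)
(165067 + 75585) + z = (165067 + 75585) - 1/885 = 240652 - 1/885 = 212977019/885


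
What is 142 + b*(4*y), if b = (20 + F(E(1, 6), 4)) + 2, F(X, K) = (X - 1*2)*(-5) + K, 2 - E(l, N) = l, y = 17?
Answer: 2250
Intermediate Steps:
E(l, N) = 2 - l
F(X, K) = 10 + K - 5*X (F(X, K) = (X - 2)*(-5) + K = (-2 + X)*(-5) + K = (10 - 5*X) + K = 10 + K - 5*X)
b = 31 (b = (20 + (10 + 4 - 5*(2 - 1*1))) + 2 = (20 + (10 + 4 - 5*(2 - 1))) + 2 = (20 + (10 + 4 - 5*1)) + 2 = (20 + (10 + 4 - 5)) + 2 = (20 + 9) + 2 = 29 + 2 = 31)
142 + b*(4*y) = 142 + 31*(4*17) = 142 + 31*68 = 142 + 2108 = 2250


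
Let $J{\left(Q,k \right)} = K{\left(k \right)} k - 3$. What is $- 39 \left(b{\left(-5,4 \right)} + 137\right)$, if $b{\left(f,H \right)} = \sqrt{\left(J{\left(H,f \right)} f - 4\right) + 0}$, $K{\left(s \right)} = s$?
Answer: $-5343 - 39 i \sqrt{114} \approx -5343.0 - 416.41 i$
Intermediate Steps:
$J{\left(Q,k \right)} = -3 + k^{2}$ ($J{\left(Q,k \right)} = k k - 3 = k^{2} - 3 = -3 + k^{2}$)
$b{\left(f,H \right)} = \sqrt{-4 + f \left(-3 + f^{2}\right)}$ ($b{\left(f,H \right)} = \sqrt{\left(\left(-3 + f^{2}\right) f - 4\right) + 0} = \sqrt{\left(f \left(-3 + f^{2}\right) - 4\right) + 0} = \sqrt{\left(-4 + f \left(-3 + f^{2}\right)\right) + 0} = \sqrt{-4 + f \left(-3 + f^{2}\right)}$)
$- 39 \left(b{\left(-5,4 \right)} + 137\right) = - 39 \left(\sqrt{-4 - 5 \left(-3 + \left(-5\right)^{2}\right)} + 137\right) = - 39 \left(\sqrt{-4 - 5 \left(-3 + 25\right)} + 137\right) = - 39 \left(\sqrt{-4 - 110} + 137\right) = - 39 \left(\sqrt{-114} + 137\right) = - 39 \left(i \sqrt{114} + 137\right) = - 39 \left(137 + i \sqrt{114}\right) = -5343 - 39 i \sqrt{114}$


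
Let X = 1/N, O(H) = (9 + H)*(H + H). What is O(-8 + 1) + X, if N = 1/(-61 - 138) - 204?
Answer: -1136915/40597 ≈ -28.005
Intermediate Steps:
N = -40597/199 (N = 1/(-199) - 204 = -1/199 - 204 = -40597/199 ≈ -204.01)
O(H) = 2*H*(9 + H) (O(H) = (9 + H)*(2*H) = 2*H*(9 + H))
X = -199/40597 (X = 1/(-40597/199) = -199/40597 ≈ -0.0049018)
O(-8 + 1) + X = 2*(-8 + 1)*(9 + (-8 + 1)) - 199/40597 = 2*(-7)*(9 - 7) - 199/40597 = 2*(-7)*2 - 199/40597 = -28 - 199/40597 = -1136915/40597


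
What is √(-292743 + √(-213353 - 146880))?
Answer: √(-292743 + I*√360233) ≈ 0.555 + 541.06*I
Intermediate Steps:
√(-292743 + √(-213353 - 146880)) = √(-292743 + √(-360233)) = √(-292743 + I*√360233)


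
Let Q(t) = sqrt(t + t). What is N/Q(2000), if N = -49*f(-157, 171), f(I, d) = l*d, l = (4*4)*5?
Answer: -16758*sqrt(10)/5 ≈ -10599.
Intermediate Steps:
Q(t) = sqrt(2)*sqrt(t) (Q(t) = sqrt(2*t) = sqrt(2)*sqrt(t))
l = 80 (l = 16*5 = 80)
f(I, d) = 80*d
N = -670320 (N = -3920*171 = -49*13680 = -670320)
N/Q(2000) = -670320*sqrt(10)/200 = -16758*sqrt(10)/5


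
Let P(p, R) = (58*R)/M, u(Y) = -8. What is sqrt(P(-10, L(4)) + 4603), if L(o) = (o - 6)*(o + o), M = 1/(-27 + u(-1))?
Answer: sqrt(37083) ≈ 192.57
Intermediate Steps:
M = -1/35 (M = 1/(-27 - 8) = 1/(-35) = -1/35 ≈ -0.028571)
L(o) = 2*o*(-6 + o) (L(o) = (-6 + o)*(2*o) = 2*o*(-6 + o))
P(p, R) = -2030*R (P(p, R) = (58*R)/(-1/35) = (58*R)*(-35) = -2030*R)
sqrt(P(-10, L(4)) + 4603) = sqrt(-4060*4*(-6 + 4) + 4603) = sqrt(-4060*4*(-2) + 4603) = sqrt(-2030*(-16) + 4603) = sqrt(32480 + 4603) = sqrt(37083)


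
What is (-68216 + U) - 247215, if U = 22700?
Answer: -292731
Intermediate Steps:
(-68216 + U) - 247215 = (-68216 + 22700) - 247215 = -45516 - 247215 = -292731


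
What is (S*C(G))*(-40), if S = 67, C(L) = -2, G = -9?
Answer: 5360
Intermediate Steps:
(S*C(G))*(-40) = (67*(-2))*(-40) = -134*(-40) = 5360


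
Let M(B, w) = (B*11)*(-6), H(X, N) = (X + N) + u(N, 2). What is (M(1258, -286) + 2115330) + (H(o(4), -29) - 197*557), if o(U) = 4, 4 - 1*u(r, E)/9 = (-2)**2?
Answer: 1922548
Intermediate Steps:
u(r, E) = 0 (u(r, E) = 36 - 9*(-2)**2 = 36 - 9*4 = 36 - 36 = 0)
H(X, N) = N + X (H(X, N) = (X + N) + 0 = (N + X) + 0 = N + X)
M(B, w) = -66*B (M(B, w) = (11*B)*(-6) = -66*B)
(M(1258, -286) + 2115330) + (H(o(4), -29) - 197*557) = (-66*1258 + 2115330) + ((-29 + 4) - 197*557) = (-83028 + 2115330) + (-25 - 109729) = 2032302 - 109754 = 1922548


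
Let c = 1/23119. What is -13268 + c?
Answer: -306742891/23119 ≈ -13268.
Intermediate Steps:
c = 1/23119 ≈ 4.3254e-5
-13268 + c = -13268 + 1/23119 = -306742891/23119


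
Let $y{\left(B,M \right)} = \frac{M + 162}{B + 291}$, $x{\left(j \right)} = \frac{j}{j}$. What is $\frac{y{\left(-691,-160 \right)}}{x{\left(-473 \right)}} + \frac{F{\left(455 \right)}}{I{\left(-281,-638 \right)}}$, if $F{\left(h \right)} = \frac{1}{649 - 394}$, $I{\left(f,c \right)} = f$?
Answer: $- \frac{14371}{2866200} \approx -0.005014$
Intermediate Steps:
$F{\left(h \right)} = \frac{1}{255}$
$x{\left(j \right)} = 1$
$y{\left(B,M \right)} = \frac{162 + M}{291 + B}$
$\frac{y{\left(-691,-160 \right)}}{x{\left(-473 \right)}} + \frac{F{\left(455 \right)}}{I{\left(-281,-638 \right)}} = \frac{\frac{1}{291 - 691} \left(162 - 160\right)}{1} + \frac{1}{255 \left(-281\right)} = \frac{1}{-400} \cdot 2 \cdot 1 + \frac{1}{255} \left(- \frac{1}{281}\right) = \left(- \frac{1}{400}\right) 2 \cdot 1 - \frac{1}{71655} = \left(- \frac{1}{200}\right) 1 - \frac{1}{71655} = - \frac{1}{200} - \frac{1}{71655} = - \frac{14371}{2866200}$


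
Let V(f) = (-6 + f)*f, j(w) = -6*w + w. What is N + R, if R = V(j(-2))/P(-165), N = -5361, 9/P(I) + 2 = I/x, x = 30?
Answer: -16183/3 ≈ -5394.3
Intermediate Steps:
P(I) = 9/(-2 + I/30)
j(w) = -5*w
V(f) = f*(-6 + f)
R = -100/3 (R = ((-5*(-2))*(-6 - 5*(-2)))/((270/(-60 - 165))) = (10*(-6 + 10))/((270/(-225))) = (10*4)/((270*(-1/225))) = 40/(-6/5) = 40*(-⅚) = -100/3 ≈ -33.333)
N + R = -5361 - 100/3 = -16183/3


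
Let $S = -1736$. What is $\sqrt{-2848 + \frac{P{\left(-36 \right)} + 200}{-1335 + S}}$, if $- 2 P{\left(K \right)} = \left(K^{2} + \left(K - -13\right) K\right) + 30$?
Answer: $\frac{i \sqrt{26856911501}}{3071} \approx 53.364 i$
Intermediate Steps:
$P{\left(K \right)} = -15 - \frac{K^{2}}{2} - \frac{K \left(13 + K\right)}{2}$ ($P{\left(K \right)} = - \frac{\left(K^{2} + \left(K - -13\right) K\right) + 30}{2} = - \frac{\left(K^{2} + \left(K + 13\right) K\right) + 30}{2} = - \frac{\left(K^{2} + \left(13 + K\right) K\right) + 30}{2} = - \frac{\left(K^{2} + K \left(13 + K\right)\right) + 30}{2} = - \frac{30 + K^{2} + K \left(13 + K\right)}{2} = -15 - \frac{K^{2}}{2} - \frac{K \left(13 + K\right)}{2}$)
$\sqrt{-2848 + \frac{P{\left(-36 \right)} + 200}{-1335 + S}} = \sqrt{-2848 + \frac{\left(-15 - \left(-36\right)^{2} - -234\right) + 200}{-1335 - 1736}} = \sqrt{-2848 + \frac{\left(-15 - 1296 + 234\right) + 200}{-3071}} = \sqrt{-2848 + \left(\left(-15 - 1296 + 234\right) + 200\right) \left(- \frac{1}{3071}\right)} = \sqrt{-2848 + \left(-1077 + 200\right) \left(- \frac{1}{3071}\right)} = \sqrt{-2848 - - \frac{877}{3071}} = \sqrt{-2848 + \frac{877}{3071}} = \sqrt{- \frac{8745331}{3071}} = \frac{i \sqrt{26856911501}}{3071}$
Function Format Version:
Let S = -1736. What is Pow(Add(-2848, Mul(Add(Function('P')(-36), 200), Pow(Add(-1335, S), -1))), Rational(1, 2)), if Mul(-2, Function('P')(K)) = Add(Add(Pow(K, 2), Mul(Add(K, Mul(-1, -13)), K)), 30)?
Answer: Mul(Rational(1, 3071), I, Pow(26856911501, Rational(1, 2))) ≈ Mul(53.364, I)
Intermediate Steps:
Function('P')(K) = Add(-15, Mul(Rational(-1, 2), Pow(K, 2)), Mul(Rational(-1, 2), K, Add(13, K))) (Function('P')(K) = Mul(Rational(-1, 2), Add(Add(Pow(K, 2), Mul(Add(K, Mul(-1, -13)), K)), 30)) = Mul(Rational(-1, 2), Add(Add(Pow(K, 2), Mul(Add(K, 13), K)), 30)) = Mul(Rational(-1, 2), Add(Add(Pow(K, 2), Mul(Add(13, K), K)), 30)) = Mul(Rational(-1, 2), Add(Add(Pow(K, 2), Mul(K, Add(13, K))), 30)) = Mul(Rational(-1, 2), Add(30, Pow(K, 2), Mul(K, Add(13, K)))) = Add(-15, Mul(Rational(-1, 2), Pow(K, 2)), Mul(Rational(-1, 2), K, Add(13, K))))
Pow(Add(-2848, Mul(Add(Function('P')(-36), 200), Pow(Add(-1335, S), -1))), Rational(1, 2)) = Pow(Add(-2848, Mul(Add(Add(-15, Mul(-1, Pow(-36, 2)), Mul(Rational(-13, 2), -36)), 200), Pow(Add(-1335, -1736), -1))), Rational(1, 2)) = Pow(Add(-2848, Mul(Add(Add(-15, Mul(-1, 1296), 234), 200), Pow(-3071, -1))), Rational(1, 2)) = Pow(Add(-2848, Mul(Add(Add(-15, -1296, 234), 200), Rational(-1, 3071))), Rational(1, 2)) = Pow(Add(-2848, Mul(Add(-1077, 200), Rational(-1, 3071))), Rational(1, 2)) = Pow(Add(-2848, Mul(-877, Rational(-1, 3071))), Rational(1, 2)) = Pow(Add(-2848, Rational(877, 3071)), Rational(1, 2)) = Pow(Rational(-8745331, 3071), Rational(1, 2)) = Mul(Rational(1, 3071), I, Pow(26856911501, Rational(1, 2)))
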